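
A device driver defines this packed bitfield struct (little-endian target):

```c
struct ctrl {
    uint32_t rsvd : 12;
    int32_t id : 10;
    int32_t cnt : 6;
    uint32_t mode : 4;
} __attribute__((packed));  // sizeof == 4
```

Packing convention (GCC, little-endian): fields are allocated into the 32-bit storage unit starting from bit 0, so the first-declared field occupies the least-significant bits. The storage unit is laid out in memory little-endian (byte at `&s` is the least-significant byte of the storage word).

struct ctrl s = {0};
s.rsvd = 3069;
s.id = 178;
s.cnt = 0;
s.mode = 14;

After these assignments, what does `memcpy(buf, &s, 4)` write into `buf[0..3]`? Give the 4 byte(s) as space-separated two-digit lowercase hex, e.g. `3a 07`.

[0+:12] rsvd=3069 & 0xfff = 0xbfd; word=0x00000bfd
[12+:10] id=178 & 0x3ff = 0xb2; word=0x000b2bfd
[22+:6] cnt=0 & 0x3f = 0x0; word=0x000b2bfd
[28+:4] mode=14 & 0xf = 0xe; word=0xe00b2bfd
word = 0xe00b2bfd → little-endian bytes:
  [0]=0xfd  [1]=0x2b  [2]=0x0b  [3]=0xe0

fd 2b 0b e0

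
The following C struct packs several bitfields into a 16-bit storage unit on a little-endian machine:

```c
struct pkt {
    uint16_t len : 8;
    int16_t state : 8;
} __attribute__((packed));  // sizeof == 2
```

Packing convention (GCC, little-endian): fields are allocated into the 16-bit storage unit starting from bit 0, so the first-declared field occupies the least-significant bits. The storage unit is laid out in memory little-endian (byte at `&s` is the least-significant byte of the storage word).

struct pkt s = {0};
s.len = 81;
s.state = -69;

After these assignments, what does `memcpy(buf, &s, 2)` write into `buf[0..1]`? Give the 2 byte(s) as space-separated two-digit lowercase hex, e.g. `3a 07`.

51 bb

[0+:8] len=81 & 0xff = 0x51; word=0x0051
[8+:8] state=-69 & 0xff = 0xbb; word=0xbb51
word = 0xbb51 → little-endian bytes:
  [0]=0x51  [1]=0xbb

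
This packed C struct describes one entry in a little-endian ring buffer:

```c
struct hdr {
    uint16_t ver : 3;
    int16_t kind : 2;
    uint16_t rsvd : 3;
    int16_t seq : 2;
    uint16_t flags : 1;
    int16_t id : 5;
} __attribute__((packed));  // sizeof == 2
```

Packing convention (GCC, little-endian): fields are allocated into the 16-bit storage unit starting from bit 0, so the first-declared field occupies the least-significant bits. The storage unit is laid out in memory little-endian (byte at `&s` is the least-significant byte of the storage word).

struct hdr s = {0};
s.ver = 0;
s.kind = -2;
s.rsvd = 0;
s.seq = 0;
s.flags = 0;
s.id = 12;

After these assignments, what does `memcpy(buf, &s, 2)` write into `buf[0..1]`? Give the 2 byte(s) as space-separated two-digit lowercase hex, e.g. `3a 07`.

ver (3b) val=0 bits=0x0 at bit 0: 0x0000
kind (2b) val=-2 bits=0x2 at bit 3: 0x0010
rsvd (3b) val=0 bits=0x0 at bit 5: 0x0010
seq (2b) val=0 bits=0x0 at bit 8: 0x0010
flags (1b) val=0 bits=0x0 at bit 10: 0x0010
id (5b) val=12 bits=0xc at bit 11: 0x6010
word = 0x6010 → little-endian bytes:
  [0]=0x10  [1]=0x60

10 60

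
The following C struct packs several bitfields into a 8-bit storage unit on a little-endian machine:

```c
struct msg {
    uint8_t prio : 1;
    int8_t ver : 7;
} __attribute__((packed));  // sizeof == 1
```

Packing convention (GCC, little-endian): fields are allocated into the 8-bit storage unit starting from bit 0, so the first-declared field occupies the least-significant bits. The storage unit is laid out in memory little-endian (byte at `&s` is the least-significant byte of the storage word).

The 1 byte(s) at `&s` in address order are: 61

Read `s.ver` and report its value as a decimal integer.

[0]=0x61 (little-endian) → word 0x61
prio [0+:1] = (word>>0) & 0x1 = 1
ver [1+:7] = (word>>1) & 0x7f = 48  ←
ver signed 7b, MSB=0: value = 48

48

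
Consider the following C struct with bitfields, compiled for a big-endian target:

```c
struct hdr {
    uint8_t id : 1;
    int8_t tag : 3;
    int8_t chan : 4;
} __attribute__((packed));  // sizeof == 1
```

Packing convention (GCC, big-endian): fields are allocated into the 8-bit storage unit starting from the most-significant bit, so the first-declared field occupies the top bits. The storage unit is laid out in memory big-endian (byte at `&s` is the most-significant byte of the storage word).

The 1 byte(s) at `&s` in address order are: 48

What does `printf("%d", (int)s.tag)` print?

-4

[0]=0x48 (big-endian) → word 0x48
id [7+:1] = (word>>7) & 0x1 = 0
tag [4+:3] = (word>>4) & 0x7 = 4  ←
chan [0+:4] = (word>>0) & 0xf = 8
tag signed 3b, MSB=1: 4 - 8 = -4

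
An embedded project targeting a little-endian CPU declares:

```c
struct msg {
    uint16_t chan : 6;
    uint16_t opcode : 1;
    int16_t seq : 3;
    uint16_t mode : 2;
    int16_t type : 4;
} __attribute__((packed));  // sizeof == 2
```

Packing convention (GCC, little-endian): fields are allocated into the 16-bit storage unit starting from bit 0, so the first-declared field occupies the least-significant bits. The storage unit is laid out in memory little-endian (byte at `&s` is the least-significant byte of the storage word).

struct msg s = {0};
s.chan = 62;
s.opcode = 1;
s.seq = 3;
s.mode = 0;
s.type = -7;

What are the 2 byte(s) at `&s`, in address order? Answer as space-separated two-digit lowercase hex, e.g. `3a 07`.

[0+:6] chan=62 & 0x3f = 0x3e; word=0x003e
[6+:1] opcode=1 & 0x1 = 0x1; word=0x007e
[7+:3] seq=3 & 0x7 = 0x3; word=0x01fe
[10+:2] mode=0 & 0x3 = 0x0; word=0x01fe
[12+:4] type=-7 & 0xf = 0x9; word=0x91fe
word = 0x91fe → little-endian bytes:
  [0]=0xfe  [1]=0x91

fe 91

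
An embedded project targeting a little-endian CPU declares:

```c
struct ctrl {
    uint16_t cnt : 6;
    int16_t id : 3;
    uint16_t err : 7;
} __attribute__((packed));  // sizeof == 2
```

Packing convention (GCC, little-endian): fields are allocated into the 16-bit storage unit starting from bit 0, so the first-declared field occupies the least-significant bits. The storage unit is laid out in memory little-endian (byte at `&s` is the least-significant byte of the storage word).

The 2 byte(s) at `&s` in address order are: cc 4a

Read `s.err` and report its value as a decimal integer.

[0]=0xcc [1]=0x4a (little-endian) → word 0x4acc
cnt [0+:6] = (word>>0) & 0x3f = 12
id [6+:3] = (word>>6) & 0x7 = 3
err [9+:7] = (word>>9) & 0x7f = 37  ←

37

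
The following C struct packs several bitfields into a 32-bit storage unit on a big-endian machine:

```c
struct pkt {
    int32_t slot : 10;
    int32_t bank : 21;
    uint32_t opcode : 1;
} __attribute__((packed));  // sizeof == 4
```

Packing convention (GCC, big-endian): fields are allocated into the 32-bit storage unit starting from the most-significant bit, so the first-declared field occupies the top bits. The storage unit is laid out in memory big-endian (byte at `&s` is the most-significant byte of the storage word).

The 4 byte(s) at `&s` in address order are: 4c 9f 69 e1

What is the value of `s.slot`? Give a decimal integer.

306

[0]=0x4c [1]=0x9f [2]=0x69 [3]=0xe1 (big-endian) → word 0x4c9f69e1
slot:10 @ bit 22 → (0x4c9f69e1>>22)&0x3ff = 0x132  ←
bank:21 @ bit 1 → (0x4c9f69e1>>1)&0x1fffff = 0xfb4f0
opcode:1 @ bit 0 → (0x4c9f69e1>>0)&0x1 = 0x1
slot signed 10b, MSB=0: value = 306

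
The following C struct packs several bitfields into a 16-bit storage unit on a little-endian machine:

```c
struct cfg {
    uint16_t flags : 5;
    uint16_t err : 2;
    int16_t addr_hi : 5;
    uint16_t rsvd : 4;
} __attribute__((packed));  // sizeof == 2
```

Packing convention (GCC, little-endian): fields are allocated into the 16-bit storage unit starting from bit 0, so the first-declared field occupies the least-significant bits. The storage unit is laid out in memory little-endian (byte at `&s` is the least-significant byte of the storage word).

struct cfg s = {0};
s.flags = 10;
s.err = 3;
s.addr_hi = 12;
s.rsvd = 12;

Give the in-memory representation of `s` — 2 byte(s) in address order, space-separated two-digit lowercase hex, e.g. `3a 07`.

[0+:5] flags=10 & 0x1f = 0xa; word=0x000a
[5+:2] err=3 & 0x3 = 0x3; word=0x006a
[7+:5] addr_hi=12 & 0x1f = 0xc; word=0x066a
[12+:4] rsvd=12 & 0xf = 0xc; word=0xc66a
word = 0xc66a → little-endian bytes:
  [0]=0x6a  [1]=0xc6

6a c6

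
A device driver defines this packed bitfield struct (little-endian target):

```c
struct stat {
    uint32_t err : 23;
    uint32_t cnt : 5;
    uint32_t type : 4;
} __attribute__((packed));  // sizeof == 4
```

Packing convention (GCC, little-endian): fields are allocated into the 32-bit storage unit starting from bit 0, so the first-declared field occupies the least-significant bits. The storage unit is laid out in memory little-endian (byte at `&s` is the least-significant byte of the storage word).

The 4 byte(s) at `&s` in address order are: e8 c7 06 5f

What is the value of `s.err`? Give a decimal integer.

444392

[0]=0xe8 [1]=0xc7 [2]=0x06 [3]=0x5f (little-endian) → word 0x5f06c7e8
err:23 @ bit 0 → (0x5f06c7e8>>0)&0x7fffff = 0x6c7e8  ←
cnt:5 @ bit 23 → (0x5f06c7e8>>23)&0x1f = 0x1e
type:4 @ bit 28 → (0x5f06c7e8>>28)&0xf = 0x5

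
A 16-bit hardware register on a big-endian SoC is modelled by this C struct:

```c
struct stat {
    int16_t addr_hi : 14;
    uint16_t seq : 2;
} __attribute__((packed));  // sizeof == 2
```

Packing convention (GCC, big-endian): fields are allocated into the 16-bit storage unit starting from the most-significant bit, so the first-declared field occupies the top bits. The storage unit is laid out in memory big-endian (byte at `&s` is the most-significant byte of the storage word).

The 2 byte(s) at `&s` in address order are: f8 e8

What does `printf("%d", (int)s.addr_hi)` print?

[0]=0xf8 [1]=0xe8 (big-endian) → word 0xf8e8
addr_hi:14 @ bit 2 → (0xf8e8>>2)&0x3fff = 0x3e3a  ←
seq:2 @ bit 0 → (0xf8e8>>0)&0x3 = 0x0
addr_hi signed 14b, MSB=1: 15930 - 16384 = -454

-454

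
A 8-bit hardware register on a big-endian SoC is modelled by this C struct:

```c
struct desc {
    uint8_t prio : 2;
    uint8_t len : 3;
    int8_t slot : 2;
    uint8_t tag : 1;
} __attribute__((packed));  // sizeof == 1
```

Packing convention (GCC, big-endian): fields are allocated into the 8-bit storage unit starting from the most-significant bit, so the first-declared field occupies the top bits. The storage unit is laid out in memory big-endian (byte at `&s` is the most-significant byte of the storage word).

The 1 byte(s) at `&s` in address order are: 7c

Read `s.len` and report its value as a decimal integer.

7

[0]=0x7c (big-endian) → word 0x7c
prio [6+:2] = (word>>6) & 0x3 = 1
len [3+:3] = (word>>3) & 0x7 = 7  ←
slot [1+:2] = (word>>1) & 0x3 = 2
tag [0+:1] = (word>>0) & 0x1 = 0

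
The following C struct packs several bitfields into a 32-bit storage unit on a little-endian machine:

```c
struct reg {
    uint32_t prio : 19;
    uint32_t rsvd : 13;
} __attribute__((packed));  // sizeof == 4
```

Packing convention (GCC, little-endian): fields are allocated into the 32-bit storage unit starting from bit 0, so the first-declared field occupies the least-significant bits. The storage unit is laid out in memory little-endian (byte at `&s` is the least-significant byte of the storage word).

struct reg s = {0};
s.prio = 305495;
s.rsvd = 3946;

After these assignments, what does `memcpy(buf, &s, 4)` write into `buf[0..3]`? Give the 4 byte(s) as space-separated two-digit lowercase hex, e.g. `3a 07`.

57 a9 54 7b

prio:19 = 305495 → 0x4a957 << 0 → word 0x0004a957
rsvd:13 = 3946 → 0xf6a << 19 → word 0x7b54a957
word = 0x7b54a957 → little-endian bytes:
  [0]=0x57  [1]=0xa9  [2]=0x54  [3]=0x7b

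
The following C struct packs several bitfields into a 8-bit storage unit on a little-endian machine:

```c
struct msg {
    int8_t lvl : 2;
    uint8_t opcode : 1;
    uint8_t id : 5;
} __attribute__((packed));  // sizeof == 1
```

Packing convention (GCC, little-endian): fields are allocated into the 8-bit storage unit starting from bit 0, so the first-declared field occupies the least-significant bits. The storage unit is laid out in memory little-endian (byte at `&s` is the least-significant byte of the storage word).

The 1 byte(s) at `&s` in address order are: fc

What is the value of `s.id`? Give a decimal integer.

[0]=0xfc (little-endian) → word 0xfc
lvl:2 @ bit 0 → (0xfc>>0)&0x3 = 0x0
opcode:1 @ bit 2 → (0xfc>>2)&0x1 = 0x1
id:5 @ bit 3 → (0xfc>>3)&0x1f = 0x1f  ←

31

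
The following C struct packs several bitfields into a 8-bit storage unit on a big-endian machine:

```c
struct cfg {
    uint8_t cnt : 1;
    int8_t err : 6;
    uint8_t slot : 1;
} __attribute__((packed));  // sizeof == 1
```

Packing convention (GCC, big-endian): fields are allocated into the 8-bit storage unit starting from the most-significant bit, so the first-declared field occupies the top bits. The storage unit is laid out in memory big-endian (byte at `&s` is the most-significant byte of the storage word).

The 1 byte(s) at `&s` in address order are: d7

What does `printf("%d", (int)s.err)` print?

[0]=0xd7 (big-endian) → word 0xd7
cnt:1 @ bit 7 → (0xd7>>7)&0x1 = 0x1
err:6 @ bit 1 → (0xd7>>1)&0x3f = 0x2b  ←
slot:1 @ bit 0 → (0xd7>>0)&0x1 = 0x1
err signed 6b, MSB=1: 43 - 64 = -21

-21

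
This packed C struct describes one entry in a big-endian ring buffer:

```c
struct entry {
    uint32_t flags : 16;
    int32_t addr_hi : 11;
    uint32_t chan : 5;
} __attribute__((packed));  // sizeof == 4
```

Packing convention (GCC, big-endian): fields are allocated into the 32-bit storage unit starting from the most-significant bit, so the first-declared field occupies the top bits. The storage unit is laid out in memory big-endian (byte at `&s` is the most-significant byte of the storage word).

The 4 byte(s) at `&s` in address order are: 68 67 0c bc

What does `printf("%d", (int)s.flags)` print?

26727

[0]=0x68 [1]=0x67 [2]=0x0c [3]=0xbc (big-endian) → word 0x68670cbc
flags [16+:16] = (word>>16) & 0xffff = 26727  ←
addr_hi [5+:11] = (word>>5) & 0x7ff = 101
chan [0+:5] = (word>>0) & 0x1f = 28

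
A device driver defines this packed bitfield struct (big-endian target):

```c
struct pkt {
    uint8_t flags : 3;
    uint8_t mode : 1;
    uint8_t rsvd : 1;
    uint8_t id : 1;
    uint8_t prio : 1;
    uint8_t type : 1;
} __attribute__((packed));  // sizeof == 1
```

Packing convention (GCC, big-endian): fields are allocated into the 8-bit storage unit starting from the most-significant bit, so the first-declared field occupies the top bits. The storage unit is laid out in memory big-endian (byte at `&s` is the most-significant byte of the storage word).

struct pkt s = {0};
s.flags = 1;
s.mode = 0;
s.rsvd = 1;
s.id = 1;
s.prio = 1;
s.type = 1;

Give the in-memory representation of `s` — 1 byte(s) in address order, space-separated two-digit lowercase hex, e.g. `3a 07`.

flags (3b) val=1 bits=0x1 at bit 5: 0x20
mode (1b) val=0 bits=0x0 at bit 4: 0x20
rsvd (1b) val=1 bits=0x1 at bit 3: 0x28
id (1b) val=1 bits=0x1 at bit 2: 0x2c
prio (1b) val=1 bits=0x1 at bit 1: 0x2e
type (1b) val=1 bits=0x1 at bit 0: 0x2f
word = 0x2f → big-endian bytes:
  [0]=0x2f

2f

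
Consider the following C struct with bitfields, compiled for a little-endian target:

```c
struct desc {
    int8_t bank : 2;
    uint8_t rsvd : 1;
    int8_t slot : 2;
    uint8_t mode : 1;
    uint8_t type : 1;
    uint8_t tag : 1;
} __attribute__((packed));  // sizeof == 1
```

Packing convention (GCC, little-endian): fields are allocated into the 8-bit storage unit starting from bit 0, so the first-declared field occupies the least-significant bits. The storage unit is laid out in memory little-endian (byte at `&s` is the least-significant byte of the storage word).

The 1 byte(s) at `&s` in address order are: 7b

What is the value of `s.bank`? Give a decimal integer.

-1

[0]=0x7b (little-endian) → word 0x7b
bank [0+:2] = (word>>0) & 0x3 = 3  ←
rsvd [2+:1] = (word>>2) & 0x1 = 0
slot [3+:2] = (word>>3) & 0x3 = 3
mode [5+:1] = (word>>5) & 0x1 = 1
type [6+:1] = (word>>6) & 0x1 = 1
tag [7+:1] = (word>>7) & 0x1 = 0
bank signed 2b, MSB=1: 3 - 4 = -1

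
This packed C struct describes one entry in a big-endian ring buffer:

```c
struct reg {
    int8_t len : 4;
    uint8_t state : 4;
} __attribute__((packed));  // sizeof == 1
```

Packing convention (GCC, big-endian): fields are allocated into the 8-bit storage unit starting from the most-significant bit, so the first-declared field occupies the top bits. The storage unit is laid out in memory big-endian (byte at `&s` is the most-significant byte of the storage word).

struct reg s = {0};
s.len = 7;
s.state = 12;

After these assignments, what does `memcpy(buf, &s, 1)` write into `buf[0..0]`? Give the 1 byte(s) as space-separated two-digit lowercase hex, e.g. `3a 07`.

7c

len:4 = 7 → 0x7 << 4 → word 0x70
state:4 = 12 → 0xc << 0 → word 0x7c
word = 0x7c → big-endian bytes:
  [0]=0x7c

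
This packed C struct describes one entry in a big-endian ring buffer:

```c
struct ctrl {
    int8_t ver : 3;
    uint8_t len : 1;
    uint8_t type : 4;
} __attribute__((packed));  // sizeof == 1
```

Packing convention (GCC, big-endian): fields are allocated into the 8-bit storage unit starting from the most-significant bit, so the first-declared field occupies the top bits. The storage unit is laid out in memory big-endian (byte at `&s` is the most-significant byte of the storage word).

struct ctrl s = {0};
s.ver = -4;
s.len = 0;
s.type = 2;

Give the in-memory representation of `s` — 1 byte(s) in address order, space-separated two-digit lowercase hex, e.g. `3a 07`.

82

ver (3b) val=-4 bits=0x4 at bit 5: 0x80
len (1b) val=0 bits=0x0 at bit 4: 0x80
type (4b) val=2 bits=0x2 at bit 0: 0x82
word = 0x82 → big-endian bytes:
  [0]=0x82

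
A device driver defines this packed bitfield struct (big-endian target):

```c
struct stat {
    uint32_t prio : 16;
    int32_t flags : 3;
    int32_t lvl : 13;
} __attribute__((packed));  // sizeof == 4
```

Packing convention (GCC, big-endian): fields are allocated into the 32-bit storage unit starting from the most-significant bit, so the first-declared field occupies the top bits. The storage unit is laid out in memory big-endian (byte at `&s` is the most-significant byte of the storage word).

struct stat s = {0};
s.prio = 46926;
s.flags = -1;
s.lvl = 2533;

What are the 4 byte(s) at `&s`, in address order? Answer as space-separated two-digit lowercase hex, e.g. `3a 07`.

b7 4e e9 e5

[16+:16] prio=46926 & 0xffff = 0xb74e; word=0xb74e0000
[13+:3] flags=-1 & 0x7 = 0x7; word=0xb74ee000
[0+:13] lvl=2533 & 0x1fff = 0x9e5; word=0xb74ee9e5
word = 0xb74ee9e5 → big-endian bytes:
  [0]=0xb7  [1]=0x4e  [2]=0xe9  [3]=0xe5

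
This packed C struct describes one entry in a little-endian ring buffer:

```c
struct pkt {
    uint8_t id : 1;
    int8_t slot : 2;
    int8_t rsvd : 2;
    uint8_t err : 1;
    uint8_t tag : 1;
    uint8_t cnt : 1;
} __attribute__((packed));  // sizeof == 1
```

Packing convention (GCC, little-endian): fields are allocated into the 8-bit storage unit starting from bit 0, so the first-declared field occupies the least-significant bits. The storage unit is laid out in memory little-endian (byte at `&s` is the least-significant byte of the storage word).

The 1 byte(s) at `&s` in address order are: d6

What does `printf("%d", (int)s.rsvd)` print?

[0]=0xd6 (little-endian) → word 0xd6
id [0+:1] = (word>>0) & 0x1 = 0
slot [1+:2] = (word>>1) & 0x3 = 3
rsvd [3+:2] = (word>>3) & 0x3 = 2  ←
err [5+:1] = (word>>5) & 0x1 = 0
tag [6+:1] = (word>>6) & 0x1 = 1
cnt [7+:1] = (word>>7) & 0x1 = 1
rsvd signed 2b, MSB=1: 2 - 4 = -2

-2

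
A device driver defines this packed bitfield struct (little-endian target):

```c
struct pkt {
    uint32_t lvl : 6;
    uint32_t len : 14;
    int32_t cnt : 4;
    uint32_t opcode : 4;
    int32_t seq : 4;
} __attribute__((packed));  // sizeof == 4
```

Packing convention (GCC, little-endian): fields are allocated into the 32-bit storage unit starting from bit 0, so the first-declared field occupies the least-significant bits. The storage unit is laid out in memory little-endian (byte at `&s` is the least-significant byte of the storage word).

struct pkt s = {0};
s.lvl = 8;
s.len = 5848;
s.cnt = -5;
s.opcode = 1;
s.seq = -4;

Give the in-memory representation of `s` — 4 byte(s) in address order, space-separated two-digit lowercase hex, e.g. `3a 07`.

08 b6 b5 c1

lvl (6b) val=8 bits=0x8 at bit 0: 0x00000008
len (14b) val=5848 bits=0x16d8 at bit 6: 0x0005b608
cnt (4b) val=-5 bits=0xb at bit 20: 0x00b5b608
opcode (4b) val=1 bits=0x1 at bit 24: 0x01b5b608
seq (4b) val=-4 bits=0xc at bit 28: 0xc1b5b608
word = 0xc1b5b608 → little-endian bytes:
  [0]=0x08  [1]=0xb6  [2]=0xb5  [3]=0xc1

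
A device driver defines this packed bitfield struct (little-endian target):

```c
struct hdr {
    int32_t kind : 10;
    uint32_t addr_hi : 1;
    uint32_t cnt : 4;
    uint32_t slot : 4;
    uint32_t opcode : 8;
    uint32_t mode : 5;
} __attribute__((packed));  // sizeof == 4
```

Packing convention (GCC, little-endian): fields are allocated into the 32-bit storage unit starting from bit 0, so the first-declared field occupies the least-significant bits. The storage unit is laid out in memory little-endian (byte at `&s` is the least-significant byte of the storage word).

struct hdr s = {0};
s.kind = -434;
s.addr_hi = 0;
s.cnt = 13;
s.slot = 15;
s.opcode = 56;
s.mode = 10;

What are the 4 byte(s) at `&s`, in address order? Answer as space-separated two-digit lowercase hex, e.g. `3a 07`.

kind (10b) val=-434 bits=0x24e at bit 0: 0x0000024e
addr_hi (1b) val=0 bits=0x0 at bit 10: 0x0000024e
cnt (4b) val=13 bits=0xd at bit 11: 0x00006a4e
slot (4b) val=15 bits=0xf at bit 15: 0x0007ea4e
opcode (8b) val=56 bits=0x38 at bit 19: 0x01c7ea4e
mode (5b) val=10 bits=0xa at bit 27: 0x51c7ea4e
word = 0x51c7ea4e → little-endian bytes:
  [0]=0x4e  [1]=0xea  [2]=0xc7  [3]=0x51

4e ea c7 51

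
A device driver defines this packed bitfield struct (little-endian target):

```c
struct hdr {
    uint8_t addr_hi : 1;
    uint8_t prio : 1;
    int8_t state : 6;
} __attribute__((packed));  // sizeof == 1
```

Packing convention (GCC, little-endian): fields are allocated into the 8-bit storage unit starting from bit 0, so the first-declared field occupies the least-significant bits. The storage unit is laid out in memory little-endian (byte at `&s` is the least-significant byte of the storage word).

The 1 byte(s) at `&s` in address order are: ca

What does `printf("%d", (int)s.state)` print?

-14

[0]=0xca (little-endian) → word 0xca
addr_hi [0+:1] = (word>>0) & 0x1 = 0
prio [1+:1] = (word>>1) & 0x1 = 1
state [2+:6] = (word>>2) & 0x3f = 50  ←
state signed 6b, MSB=1: 50 - 64 = -14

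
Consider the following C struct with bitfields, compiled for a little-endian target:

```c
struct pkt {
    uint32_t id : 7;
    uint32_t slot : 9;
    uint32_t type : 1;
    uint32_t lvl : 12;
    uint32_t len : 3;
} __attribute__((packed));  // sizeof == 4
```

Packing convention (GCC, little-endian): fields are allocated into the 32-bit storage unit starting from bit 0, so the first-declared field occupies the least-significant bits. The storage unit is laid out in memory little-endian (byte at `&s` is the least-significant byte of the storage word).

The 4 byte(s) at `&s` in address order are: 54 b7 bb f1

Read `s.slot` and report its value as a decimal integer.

[0]=0x54 [1]=0xb7 [2]=0xbb [3]=0xf1 (little-endian) → word 0xf1bbb754
id:7 @ bit 0 → (0xf1bbb754>>0)&0x7f = 0x54
slot:9 @ bit 7 → (0xf1bbb754>>7)&0x1ff = 0x16e  ←
type:1 @ bit 16 → (0xf1bbb754>>16)&0x1 = 0x1
lvl:12 @ bit 17 → (0xf1bbb754>>17)&0xfff = 0x8dd
len:3 @ bit 29 → (0xf1bbb754>>29)&0x7 = 0x7

366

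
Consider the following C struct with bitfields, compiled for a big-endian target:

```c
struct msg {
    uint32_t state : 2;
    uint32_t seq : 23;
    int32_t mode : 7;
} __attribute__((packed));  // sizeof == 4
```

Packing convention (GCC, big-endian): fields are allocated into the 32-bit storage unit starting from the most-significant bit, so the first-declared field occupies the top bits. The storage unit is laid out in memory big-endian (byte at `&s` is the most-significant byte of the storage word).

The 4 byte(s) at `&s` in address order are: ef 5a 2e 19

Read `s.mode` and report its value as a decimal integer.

25

[0]=0xef [1]=0x5a [2]=0x2e [3]=0x19 (big-endian) → word 0xef5a2e19
state:2 @ bit 30 → (0xef5a2e19>>30)&0x3 = 0x3
seq:23 @ bit 7 → (0xef5a2e19>>7)&0x7fffff = 0x5eb45c
mode:7 @ bit 0 → (0xef5a2e19>>0)&0x7f = 0x19  ←
mode signed 7b, MSB=0: value = 25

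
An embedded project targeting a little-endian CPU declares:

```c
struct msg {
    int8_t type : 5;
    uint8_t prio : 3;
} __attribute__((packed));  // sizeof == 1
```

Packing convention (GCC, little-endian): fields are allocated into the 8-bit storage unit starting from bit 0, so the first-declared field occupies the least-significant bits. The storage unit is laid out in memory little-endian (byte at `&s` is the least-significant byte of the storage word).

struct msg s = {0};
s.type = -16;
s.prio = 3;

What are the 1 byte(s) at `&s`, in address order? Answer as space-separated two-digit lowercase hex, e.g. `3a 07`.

type:5 = -16 → 0x10 << 0 → word 0x10
prio:3 = 3 → 0x3 << 5 → word 0x70
word = 0x70 → little-endian bytes:
  [0]=0x70

70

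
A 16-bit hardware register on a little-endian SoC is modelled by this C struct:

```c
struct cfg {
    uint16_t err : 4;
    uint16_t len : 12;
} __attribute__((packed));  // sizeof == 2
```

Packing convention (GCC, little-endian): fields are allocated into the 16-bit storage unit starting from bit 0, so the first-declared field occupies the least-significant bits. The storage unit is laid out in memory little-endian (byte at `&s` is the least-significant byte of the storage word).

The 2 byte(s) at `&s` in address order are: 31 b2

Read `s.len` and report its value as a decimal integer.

[0]=0x31 [1]=0xb2 (little-endian) → word 0xb231
err:4 @ bit 0 → (0xb231>>0)&0xf = 0x1
len:12 @ bit 4 → (0xb231>>4)&0xfff = 0xb23  ←

2851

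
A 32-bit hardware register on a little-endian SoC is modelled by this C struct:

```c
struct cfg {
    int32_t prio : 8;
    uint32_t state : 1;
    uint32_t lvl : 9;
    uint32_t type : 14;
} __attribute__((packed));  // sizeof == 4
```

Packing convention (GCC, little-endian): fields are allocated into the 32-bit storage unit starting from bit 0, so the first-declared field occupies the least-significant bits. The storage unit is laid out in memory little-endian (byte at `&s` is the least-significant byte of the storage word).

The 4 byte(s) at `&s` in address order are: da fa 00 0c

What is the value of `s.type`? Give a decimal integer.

[0]=0xda [1]=0xfa [2]=0x00 [3]=0x0c (little-endian) → word 0x0c00fada
prio:8 @ bit 0 → (0x0c00fada>>0)&0xff = 0xda
state:1 @ bit 8 → (0x0c00fada>>8)&0x1 = 0x0
lvl:9 @ bit 9 → (0x0c00fada>>9)&0x1ff = 0x7d
type:14 @ bit 18 → (0x0c00fada>>18)&0x3fff = 0x300  ←

768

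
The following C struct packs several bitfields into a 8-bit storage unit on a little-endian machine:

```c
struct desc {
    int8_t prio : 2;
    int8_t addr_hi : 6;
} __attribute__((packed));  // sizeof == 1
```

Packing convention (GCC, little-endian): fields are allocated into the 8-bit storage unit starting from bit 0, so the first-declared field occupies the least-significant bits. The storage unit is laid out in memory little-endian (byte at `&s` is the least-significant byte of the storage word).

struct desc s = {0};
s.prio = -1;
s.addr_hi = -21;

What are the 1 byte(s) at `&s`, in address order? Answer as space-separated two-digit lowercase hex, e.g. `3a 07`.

af

prio (2b) val=-1 bits=0x3 at bit 0: 0x03
addr_hi (6b) val=-21 bits=0x2b at bit 2: 0xaf
word = 0xaf → little-endian bytes:
  [0]=0xaf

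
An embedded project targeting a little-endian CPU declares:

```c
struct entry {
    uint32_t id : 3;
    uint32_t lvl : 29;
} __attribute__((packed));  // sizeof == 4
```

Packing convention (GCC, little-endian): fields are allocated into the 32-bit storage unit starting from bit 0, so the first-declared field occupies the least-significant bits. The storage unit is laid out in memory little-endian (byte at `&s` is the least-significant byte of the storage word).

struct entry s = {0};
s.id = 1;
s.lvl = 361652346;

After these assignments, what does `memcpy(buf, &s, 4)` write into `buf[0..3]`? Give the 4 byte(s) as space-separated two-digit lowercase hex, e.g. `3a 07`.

d1 03 73 ac

id (3b) val=1 bits=0x1 at bit 0: 0x00000001
lvl (29b) val=361652346 bits=0x158e607a at bit 3: 0xac7303d1
word = 0xac7303d1 → little-endian bytes:
  [0]=0xd1  [1]=0x03  [2]=0x73  [3]=0xac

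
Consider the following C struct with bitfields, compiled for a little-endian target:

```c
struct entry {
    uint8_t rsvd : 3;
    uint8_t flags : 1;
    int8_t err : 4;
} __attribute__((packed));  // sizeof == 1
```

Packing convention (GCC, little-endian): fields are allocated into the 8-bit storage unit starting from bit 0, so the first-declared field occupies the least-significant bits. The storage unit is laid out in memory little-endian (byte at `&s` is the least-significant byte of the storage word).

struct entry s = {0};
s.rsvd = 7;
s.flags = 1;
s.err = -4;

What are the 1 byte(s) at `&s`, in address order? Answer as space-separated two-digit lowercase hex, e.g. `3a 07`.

rsvd:3 = 7 → 0x7 << 0 → word 0x07
flags:1 = 1 → 0x1 << 3 → word 0x0f
err:4 = -4 → 0xc << 4 → word 0xcf
word = 0xcf → little-endian bytes:
  [0]=0xcf

cf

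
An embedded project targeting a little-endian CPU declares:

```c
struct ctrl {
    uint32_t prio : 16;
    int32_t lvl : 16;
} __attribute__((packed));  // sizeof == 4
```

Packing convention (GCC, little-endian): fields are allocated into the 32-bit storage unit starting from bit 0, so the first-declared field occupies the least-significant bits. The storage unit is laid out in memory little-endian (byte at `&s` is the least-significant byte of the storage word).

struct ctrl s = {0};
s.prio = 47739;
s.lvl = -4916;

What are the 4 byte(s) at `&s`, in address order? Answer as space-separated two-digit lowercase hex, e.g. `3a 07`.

7b ba cc ec

prio:16 = 47739 → 0xba7b << 0 → word 0x0000ba7b
lvl:16 = -4916 → 0xeccc << 16 → word 0xecccba7b
word = 0xecccba7b → little-endian bytes:
  [0]=0x7b  [1]=0xba  [2]=0xcc  [3]=0xec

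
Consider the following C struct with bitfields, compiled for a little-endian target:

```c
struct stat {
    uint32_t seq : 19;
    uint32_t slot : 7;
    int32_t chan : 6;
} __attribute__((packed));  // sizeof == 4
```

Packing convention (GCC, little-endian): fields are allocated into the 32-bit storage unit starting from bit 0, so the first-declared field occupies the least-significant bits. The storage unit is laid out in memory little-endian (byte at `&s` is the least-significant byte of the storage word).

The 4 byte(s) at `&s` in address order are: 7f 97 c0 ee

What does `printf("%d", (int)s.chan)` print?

[0]=0x7f [1]=0x97 [2]=0xc0 [3]=0xee (little-endian) → word 0xeec0977f
seq [0+:19] = (word>>0) & 0x7ffff = 38783
slot [19+:7] = (word>>19) & 0x7f = 88
chan [26+:6] = (word>>26) & 0x3f = 59  ←
chan signed 6b, MSB=1: 59 - 64 = -5

-5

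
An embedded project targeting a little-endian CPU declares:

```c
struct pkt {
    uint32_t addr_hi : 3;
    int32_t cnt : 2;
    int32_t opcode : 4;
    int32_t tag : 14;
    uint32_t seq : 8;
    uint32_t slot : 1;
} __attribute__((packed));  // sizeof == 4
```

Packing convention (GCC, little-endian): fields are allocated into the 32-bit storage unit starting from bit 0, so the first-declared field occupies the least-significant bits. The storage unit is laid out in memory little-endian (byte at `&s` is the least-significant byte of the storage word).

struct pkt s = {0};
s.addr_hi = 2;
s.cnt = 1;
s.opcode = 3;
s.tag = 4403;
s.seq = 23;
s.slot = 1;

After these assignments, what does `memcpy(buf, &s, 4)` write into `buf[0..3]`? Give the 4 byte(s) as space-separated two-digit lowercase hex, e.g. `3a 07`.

addr_hi (3b) val=2 bits=0x2 at bit 0: 0x00000002
cnt (2b) val=1 bits=0x1 at bit 3: 0x0000000a
opcode (4b) val=3 bits=0x3 at bit 5: 0x0000006a
tag (14b) val=4403 bits=0x1133 at bit 9: 0x0022666a
seq (8b) val=23 bits=0x17 at bit 23: 0x0ba2666a
slot (1b) val=1 bits=0x1 at bit 31: 0x8ba2666a
word = 0x8ba2666a → little-endian bytes:
  [0]=0x6a  [1]=0x66  [2]=0xa2  [3]=0x8b

6a 66 a2 8b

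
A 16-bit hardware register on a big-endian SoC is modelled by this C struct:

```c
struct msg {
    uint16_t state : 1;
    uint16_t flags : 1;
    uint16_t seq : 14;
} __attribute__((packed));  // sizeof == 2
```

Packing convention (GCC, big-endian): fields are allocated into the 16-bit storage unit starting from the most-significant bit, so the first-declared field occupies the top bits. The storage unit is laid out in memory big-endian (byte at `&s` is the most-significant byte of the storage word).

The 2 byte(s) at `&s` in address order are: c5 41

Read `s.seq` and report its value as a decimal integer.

[0]=0xc5 [1]=0x41 (big-endian) → word 0xc541
state [15+:1] = (word>>15) & 0x1 = 1
flags [14+:1] = (word>>14) & 0x1 = 1
seq [0+:14] = (word>>0) & 0x3fff = 1345  ←

1345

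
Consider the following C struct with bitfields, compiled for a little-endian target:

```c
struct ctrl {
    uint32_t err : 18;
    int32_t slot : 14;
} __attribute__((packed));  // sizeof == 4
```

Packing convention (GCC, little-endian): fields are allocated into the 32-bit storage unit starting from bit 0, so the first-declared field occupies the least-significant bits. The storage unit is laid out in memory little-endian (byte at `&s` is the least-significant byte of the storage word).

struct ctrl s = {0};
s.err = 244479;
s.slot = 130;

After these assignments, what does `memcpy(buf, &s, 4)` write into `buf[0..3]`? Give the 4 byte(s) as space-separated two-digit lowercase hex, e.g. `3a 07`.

err:18 = 244479 → 0x3baff << 0 → word 0x0003baff
slot:14 = 130 → 0x82 << 18 → word 0x020bbaff
word = 0x020bbaff → little-endian bytes:
  [0]=0xff  [1]=0xba  [2]=0x0b  [3]=0x02

ff ba 0b 02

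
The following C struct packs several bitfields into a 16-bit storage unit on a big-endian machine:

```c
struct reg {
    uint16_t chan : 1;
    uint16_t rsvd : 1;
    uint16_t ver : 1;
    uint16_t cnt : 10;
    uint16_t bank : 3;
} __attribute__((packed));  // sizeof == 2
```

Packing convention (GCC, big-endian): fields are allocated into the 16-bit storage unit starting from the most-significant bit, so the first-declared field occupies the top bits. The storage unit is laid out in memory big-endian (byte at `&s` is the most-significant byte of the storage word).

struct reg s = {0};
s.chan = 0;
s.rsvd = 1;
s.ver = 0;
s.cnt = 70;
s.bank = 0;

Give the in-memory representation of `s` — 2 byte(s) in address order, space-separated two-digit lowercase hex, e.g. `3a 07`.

42 30

chan (1b) val=0 bits=0x0 at bit 15: 0x0000
rsvd (1b) val=1 bits=0x1 at bit 14: 0x4000
ver (1b) val=0 bits=0x0 at bit 13: 0x4000
cnt (10b) val=70 bits=0x46 at bit 3: 0x4230
bank (3b) val=0 bits=0x0 at bit 0: 0x4230
word = 0x4230 → big-endian bytes:
  [0]=0x42  [1]=0x30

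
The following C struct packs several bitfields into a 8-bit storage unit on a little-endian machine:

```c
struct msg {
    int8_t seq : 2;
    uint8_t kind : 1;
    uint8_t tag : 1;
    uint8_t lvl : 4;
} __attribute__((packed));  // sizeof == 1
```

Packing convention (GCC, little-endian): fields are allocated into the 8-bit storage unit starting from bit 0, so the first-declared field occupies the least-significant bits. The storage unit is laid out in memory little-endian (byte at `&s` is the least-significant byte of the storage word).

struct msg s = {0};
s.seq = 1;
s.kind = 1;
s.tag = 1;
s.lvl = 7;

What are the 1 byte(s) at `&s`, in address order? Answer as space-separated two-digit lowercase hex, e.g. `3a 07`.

seq:2 = 1 → 0x1 << 0 → word 0x01
kind:1 = 1 → 0x1 << 2 → word 0x05
tag:1 = 1 → 0x1 << 3 → word 0x0d
lvl:4 = 7 → 0x7 << 4 → word 0x7d
word = 0x7d → little-endian bytes:
  [0]=0x7d

7d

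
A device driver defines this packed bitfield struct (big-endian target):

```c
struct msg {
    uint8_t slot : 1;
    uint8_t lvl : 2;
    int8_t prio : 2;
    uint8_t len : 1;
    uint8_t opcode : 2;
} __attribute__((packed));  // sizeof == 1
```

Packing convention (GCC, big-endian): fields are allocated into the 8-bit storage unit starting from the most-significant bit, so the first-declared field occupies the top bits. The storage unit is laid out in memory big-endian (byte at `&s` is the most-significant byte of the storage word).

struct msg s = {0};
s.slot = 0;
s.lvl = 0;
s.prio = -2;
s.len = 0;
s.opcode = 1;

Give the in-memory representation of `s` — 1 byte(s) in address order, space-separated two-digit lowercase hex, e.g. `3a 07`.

slot:1 = 0 → 0x0 << 7 → word 0x00
lvl:2 = 0 → 0x0 << 5 → word 0x00
prio:2 = -2 → 0x2 << 3 → word 0x10
len:1 = 0 → 0x0 << 2 → word 0x10
opcode:2 = 1 → 0x1 << 0 → word 0x11
word = 0x11 → big-endian bytes:
  [0]=0x11

11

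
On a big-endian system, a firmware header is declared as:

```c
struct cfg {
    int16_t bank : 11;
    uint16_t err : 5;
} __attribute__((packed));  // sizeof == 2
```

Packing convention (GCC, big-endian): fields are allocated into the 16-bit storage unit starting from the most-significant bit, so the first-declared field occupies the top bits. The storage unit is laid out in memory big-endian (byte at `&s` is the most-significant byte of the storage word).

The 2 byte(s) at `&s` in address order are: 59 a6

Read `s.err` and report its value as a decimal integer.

[0]=0x59 [1]=0xa6 (big-endian) → word 0x59a6
bank [5+:11] = (word>>5) & 0x7ff = 717
err [0+:5] = (word>>0) & 0x1f = 6  ←

6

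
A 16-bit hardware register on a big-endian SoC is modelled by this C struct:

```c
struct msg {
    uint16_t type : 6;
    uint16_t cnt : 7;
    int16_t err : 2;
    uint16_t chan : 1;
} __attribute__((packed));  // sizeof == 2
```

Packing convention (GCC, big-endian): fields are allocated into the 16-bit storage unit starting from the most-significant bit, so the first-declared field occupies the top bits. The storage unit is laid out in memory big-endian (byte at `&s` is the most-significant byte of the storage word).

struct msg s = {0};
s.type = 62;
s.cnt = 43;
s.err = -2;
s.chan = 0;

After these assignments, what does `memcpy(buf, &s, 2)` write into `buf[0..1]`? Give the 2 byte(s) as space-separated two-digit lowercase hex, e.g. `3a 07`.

f9 5c

type (6b) val=62 bits=0x3e at bit 10: 0xf800
cnt (7b) val=43 bits=0x2b at bit 3: 0xf958
err (2b) val=-2 bits=0x2 at bit 1: 0xf95c
chan (1b) val=0 bits=0x0 at bit 0: 0xf95c
word = 0xf95c → big-endian bytes:
  [0]=0xf9  [1]=0x5c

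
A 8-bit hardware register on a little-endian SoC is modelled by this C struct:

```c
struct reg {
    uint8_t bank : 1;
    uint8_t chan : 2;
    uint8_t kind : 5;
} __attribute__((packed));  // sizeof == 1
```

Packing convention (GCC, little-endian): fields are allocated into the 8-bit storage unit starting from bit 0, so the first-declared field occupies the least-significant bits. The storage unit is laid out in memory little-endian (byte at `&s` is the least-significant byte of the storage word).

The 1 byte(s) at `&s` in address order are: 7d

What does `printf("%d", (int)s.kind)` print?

15

[0]=0x7d (little-endian) → word 0x7d
bank [0+:1] = (word>>0) & 0x1 = 1
chan [1+:2] = (word>>1) & 0x3 = 2
kind [3+:5] = (word>>3) & 0x1f = 15  ←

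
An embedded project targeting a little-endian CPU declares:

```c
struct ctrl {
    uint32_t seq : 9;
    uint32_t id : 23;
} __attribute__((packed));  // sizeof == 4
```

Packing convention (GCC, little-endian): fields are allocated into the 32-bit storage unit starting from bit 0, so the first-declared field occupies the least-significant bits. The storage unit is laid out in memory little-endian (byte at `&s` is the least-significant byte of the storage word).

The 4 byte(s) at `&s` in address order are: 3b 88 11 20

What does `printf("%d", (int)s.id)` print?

1050820

[0]=0x3b [1]=0x88 [2]=0x11 [3]=0x20 (little-endian) → word 0x2011883b
seq [0+:9] = (word>>0) & 0x1ff = 59
id [9+:23] = (word>>9) & 0x7fffff = 1050820  ←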